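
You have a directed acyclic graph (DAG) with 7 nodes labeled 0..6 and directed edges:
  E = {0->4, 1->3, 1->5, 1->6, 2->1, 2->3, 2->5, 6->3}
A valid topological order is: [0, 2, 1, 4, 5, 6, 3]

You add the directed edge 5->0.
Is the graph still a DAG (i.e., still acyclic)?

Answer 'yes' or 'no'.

Answer: yes

Derivation:
Given toposort: [0, 2, 1, 4, 5, 6, 3]
Position of 5: index 4; position of 0: index 0
New edge 5->0: backward (u after v in old order)
Backward edge: old toposort is now invalid. Check if this creates a cycle.
Does 0 already reach 5? Reachable from 0: [0, 4]. NO -> still a DAG (reorder needed).
Still a DAG? yes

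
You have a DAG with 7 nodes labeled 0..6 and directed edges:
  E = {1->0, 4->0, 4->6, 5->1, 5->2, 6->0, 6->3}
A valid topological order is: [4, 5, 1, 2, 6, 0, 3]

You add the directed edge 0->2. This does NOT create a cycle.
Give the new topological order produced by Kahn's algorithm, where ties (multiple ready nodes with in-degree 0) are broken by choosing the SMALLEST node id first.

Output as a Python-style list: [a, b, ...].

Old toposort: [4, 5, 1, 2, 6, 0, 3]
Added edge: 0->2
Position of 0 (5) > position of 2 (3). Must reorder: 0 must now come before 2.
Run Kahn's algorithm (break ties by smallest node id):
  initial in-degrees: [3, 1, 2, 1, 0, 0, 1]
  ready (indeg=0): [4, 5]
  pop 4: indeg[0]->2; indeg[6]->0 | ready=[5, 6] | order so far=[4]
  pop 5: indeg[1]->0; indeg[2]->1 | ready=[1, 6] | order so far=[4, 5]
  pop 1: indeg[0]->1 | ready=[6] | order so far=[4, 5, 1]
  pop 6: indeg[0]->0; indeg[3]->0 | ready=[0, 3] | order so far=[4, 5, 1, 6]
  pop 0: indeg[2]->0 | ready=[2, 3] | order so far=[4, 5, 1, 6, 0]
  pop 2: no out-edges | ready=[3] | order so far=[4, 5, 1, 6, 0, 2]
  pop 3: no out-edges | ready=[] | order so far=[4, 5, 1, 6, 0, 2, 3]
  Result: [4, 5, 1, 6, 0, 2, 3]

Answer: [4, 5, 1, 6, 0, 2, 3]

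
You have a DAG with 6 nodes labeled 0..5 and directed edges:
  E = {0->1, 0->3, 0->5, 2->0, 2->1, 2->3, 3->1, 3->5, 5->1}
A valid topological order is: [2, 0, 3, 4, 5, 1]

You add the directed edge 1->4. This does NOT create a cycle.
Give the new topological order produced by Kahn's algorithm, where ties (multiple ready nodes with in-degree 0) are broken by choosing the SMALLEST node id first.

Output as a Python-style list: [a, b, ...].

Answer: [2, 0, 3, 5, 1, 4]

Derivation:
Old toposort: [2, 0, 3, 4, 5, 1]
Added edge: 1->4
Position of 1 (5) > position of 4 (3). Must reorder: 1 must now come before 4.
Run Kahn's algorithm (break ties by smallest node id):
  initial in-degrees: [1, 4, 0, 2, 1, 2]
  ready (indeg=0): [2]
  pop 2: indeg[0]->0; indeg[1]->3; indeg[3]->1 | ready=[0] | order so far=[2]
  pop 0: indeg[1]->2; indeg[3]->0; indeg[5]->1 | ready=[3] | order so far=[2, 0]
  pop 3: indeg[1]->1; indeg[5]->0 | ready=[5] | order so far=[2, 0, 3]
  pop 5: indeg[1]->0 | ready=[1] | order so far=[2, 0, 3, 5]
  pop 1: indeg[4]->0 | ready=[4] | order so far=[2, 0, 3, 5, 1]
  pop 4: no out-edges | ready=[] | order so far=[2, 0, 3, 5, 1, 4]
  Result: [2, 0, 3, 5, 1, 4]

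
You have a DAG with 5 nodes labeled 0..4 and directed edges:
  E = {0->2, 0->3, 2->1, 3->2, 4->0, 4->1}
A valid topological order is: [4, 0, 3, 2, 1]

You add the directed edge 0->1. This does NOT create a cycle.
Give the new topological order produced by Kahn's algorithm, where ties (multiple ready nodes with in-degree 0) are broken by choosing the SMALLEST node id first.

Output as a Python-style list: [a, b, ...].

Old toposort: [4, 0, 3, 2, 1]
Added edge: 0->1
Position of 0 (1) < position of 1 (4). Old order still valid.
Run Kahn's algorithm (break ties by smallest node id):
  initial in-degrees: [1, 3, 2, 1, 0]
  ready (indeg=0): [4]
  pop 4: indeg[0]->0; indeg[1]->2 | ready=[0] | order so far=[4]
  pop 0: indeg[1]->1; indeg[2]->1; indeg[3]->0 | ready=[3] | order so far=[4, 0]
  pop 3: indeg[2]->0 | ready=[2] | order so far=[4, 0, 3]
  pop 2: indeg[1]->0 | ready=[1] | order so far=[4, 0, 3, 2]
  pop 1: no out-edges | ready=[] | order so far=[4, 0, 3, 2, 1]
  Result: [4, 0, 3, 2, 1]

Answer: [4, 0, 3, 2, 1]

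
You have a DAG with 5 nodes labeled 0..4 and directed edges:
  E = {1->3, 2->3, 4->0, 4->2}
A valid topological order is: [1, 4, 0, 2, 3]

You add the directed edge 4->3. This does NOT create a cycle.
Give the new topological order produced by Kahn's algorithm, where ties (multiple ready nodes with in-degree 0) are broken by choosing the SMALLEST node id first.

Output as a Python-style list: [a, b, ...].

Old toposort: [1, 4, 0, 2, 3]
Added edge: 4->3
Position of 4 (1) < position of 3 (4). Old order still valid.
Run Kahn's algorithm (break ties by smallest node id):
  initial in-degrees: [1, 0, 1, 3, 0]
  ready (indeg=0): [1, 4]
  pop 1: indeg[3]->2 | ready=[4] | order so far=[1]
  pop 4: indeg[0]->0; indeg[2]->0; indeg[3]->1 | ready=[0, 2] | order so far=[1, 4]
  pop 0: no out-edges | ready=[2] | order so far=[1, 4, 0]
  pop 2: indeg[3]->0 | ready=[3] | order so far=[1, 4, 0, 2]
  pop 3: no out-edges | ready=[] | order so far=[1, 4, 0, 2, 3]
  Result: [1, 4, 0, 2, 3]

Answer: [1, 4, 0, 2, 3]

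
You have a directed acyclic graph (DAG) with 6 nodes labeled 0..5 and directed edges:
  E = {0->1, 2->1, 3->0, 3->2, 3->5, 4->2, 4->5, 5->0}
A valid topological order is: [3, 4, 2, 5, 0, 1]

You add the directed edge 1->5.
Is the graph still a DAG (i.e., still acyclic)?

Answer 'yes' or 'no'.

Given toposort: [3, 4, 2, 5, 0, 1]
Position of 1: index 5; position of 5: index 3
New edge 1->5: backward (u after v in old order)
Backward edge: old toposort is now invalid. Check if this creates a cycle.
Does 5 already reach 1? Reachable from 5: [0, 1, 5]. YES -> cycle!
Still a DAG? no

Answer: no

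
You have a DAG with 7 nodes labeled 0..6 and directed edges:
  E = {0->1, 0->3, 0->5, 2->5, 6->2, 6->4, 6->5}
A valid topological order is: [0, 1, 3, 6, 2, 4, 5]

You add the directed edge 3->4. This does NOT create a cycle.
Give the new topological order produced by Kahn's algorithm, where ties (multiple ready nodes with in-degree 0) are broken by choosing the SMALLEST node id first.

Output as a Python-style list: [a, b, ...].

Old toposort: [0, 1, 3, 6, 2, 4, 5]
Added edge: 3->4
Position of 3 (2) < position of 4 (5). Old order still valid.
Run Kahn's algorithm (break ties by smallest node id):
  initial in-degrees: [0, 1, 1, 1, 2, 3, 0]
  ready (indeg=0): [0, 6]
  pop 0: indeg[1]->0; indeg[3]->0; indeg[5]->2 | ready=[1, 3, 6] | order so far=[0]
  pop 1: no out-edges | ready=[3, 6] | order so far=[0, 1]
  pop 3: indeg[4]->1 | ready=[6] | order so far=[0, 1, 3]
  pop 6: indeg[2]->0; indeg[4]->0; indeg[5]->1 | ready=[2, 4] | order so far=[0, 1, 3, 6]
  pop 2: indeg[5]->0 | ready=[4, 5] | order so far=[0, 1, 3, 6, 2]
  pop 4: no out-edges | ready=[5] | order so far=[0, 1, 3, 6, 2, 4]
  pop 5: no out-edges | ready=[] | order so far=[0, 1, 3, 6, 2, 4, 5]
  Result: [0, 1, 3, 6, 2, 4, 5]

Answer: [0, 1, 3, 6, 2, 4, 5]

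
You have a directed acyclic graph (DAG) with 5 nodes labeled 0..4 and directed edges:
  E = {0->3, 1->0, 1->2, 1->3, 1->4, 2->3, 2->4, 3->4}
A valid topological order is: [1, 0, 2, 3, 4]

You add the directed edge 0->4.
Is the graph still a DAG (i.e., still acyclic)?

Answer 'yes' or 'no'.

Answer: yes

Derivation:
Given toposort: [1, 0, 2, 3, 4]
Position of 0: index 1; position of 4: index 4
New edge 0->4: forward
Forward edge: respects the existing order. Still a DAG, same toposort still valid.
Still a DAG? yes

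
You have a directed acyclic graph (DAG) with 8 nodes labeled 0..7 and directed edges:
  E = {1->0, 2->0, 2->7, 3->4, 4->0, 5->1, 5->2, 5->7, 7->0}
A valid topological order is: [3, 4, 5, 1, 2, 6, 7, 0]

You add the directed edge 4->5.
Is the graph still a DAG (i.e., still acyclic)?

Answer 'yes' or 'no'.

Answer: yes

Derivation:
Given toposort: [3, 4, 5, 1, 2, 6, 7, 0]
Position of 4: index 1; position of 5: index 2
New edge 4->5: forward
Forward edge: respects the existing order. Still a DAG, same toposort still valid.
Still a DAG? yes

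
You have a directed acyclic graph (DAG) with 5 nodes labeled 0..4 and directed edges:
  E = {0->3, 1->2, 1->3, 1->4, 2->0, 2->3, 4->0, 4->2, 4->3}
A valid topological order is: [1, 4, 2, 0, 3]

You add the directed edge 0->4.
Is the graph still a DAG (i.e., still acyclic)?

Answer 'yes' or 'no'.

Answer: no

Derivation:
Given toposort: [1, 4, 2, 0, 3]
Position of 0: index 3; position of 4: index 1
New edge 0->4: backward (u after v in old order)
Backward edge: old toposort is now invalid. Check if this creates a cycle.
Does 4 already reach 0? Reachable from 4: [0, 2, 3, 4]. YES -> cycle!
Still a DAG? no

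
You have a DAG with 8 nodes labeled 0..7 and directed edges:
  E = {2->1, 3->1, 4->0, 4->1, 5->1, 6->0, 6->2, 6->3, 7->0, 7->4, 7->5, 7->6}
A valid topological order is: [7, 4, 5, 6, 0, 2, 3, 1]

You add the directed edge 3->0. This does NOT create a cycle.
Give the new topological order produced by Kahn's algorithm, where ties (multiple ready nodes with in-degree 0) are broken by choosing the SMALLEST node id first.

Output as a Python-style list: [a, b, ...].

Old toposort: [7, 4, 5, 6, 0, 2, 3, 1]
Added edge: 3->0
Position of 3 (6) > position of 0 (4). Must reorder: 3 must now come before 0.
Run Kahn's algorithm (break ties by smallest node id):
  initial in-degrees: [4, 4, 1, 1, 1, 1, 1, 0]
  ready (indeg=0): [7]
  pop 7: indeg[0]->3; indeg[4]->0; indeg[5]->0; indeg[6]->0 | ready=[4, 5, 6] | order so far=[7]
  pop 4: indeg[0]->2; indeg[1]->3 | ready=[5, 6] | order so far=[7, 4]
  pop 5: indeg[1]->2 | ready=[6] | order so far=[7, 4, 5]
  pop 6: indeg[0]->1; indeg[2]->0; indeg[3]->0 | ready=[2, 3] | order so far=[7, 4, 5, 6]
  pop 2: indeg[1]->1 | ready=[3] | order so far=[7, 4, 5, 6, 2]
  pop 3: indeg[0]->0; indeg[1]->0 | ready=[0, 1] | order so far=[7, 4, 5, 6, 2, 3]
  pop 0: no out-edges | ready=[1] | order so far=[7, 4, 5, 6, 2, 3, 0]
  pop 1: no out-edges | ready=[] | order so far=[7, 4, 5, 6, 2, 3, 0, 1]
  Result: [7, 4, 5, 6, 2, 3, 0, 1]

Answer: [7, 4, 5, 6, 2, 3, 0, 1]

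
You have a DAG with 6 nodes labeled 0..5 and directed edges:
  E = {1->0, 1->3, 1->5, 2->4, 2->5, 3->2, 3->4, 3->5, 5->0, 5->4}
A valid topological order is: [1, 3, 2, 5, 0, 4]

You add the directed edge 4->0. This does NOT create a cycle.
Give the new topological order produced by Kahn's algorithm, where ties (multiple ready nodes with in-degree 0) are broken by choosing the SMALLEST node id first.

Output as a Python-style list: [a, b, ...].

Old toposort: [1, 3, 2, 5, 0, 4]
Added edge: 4->0
Position of 4 (5) > position of 0 (4). Must reorder: 4 must now come before 0.
Run Kahn's algorithm (break ties by smallest node id):
  initial in-degrees: [3, 0, 1, 1, 3, 3]
  ready (indeg=0): [1]
  pop 1: indeg[0]->2; indeg[3]->0; indeg[5]->2 | ready=[3] | order so far=[1]
  pop 3: indeg[2]->0; indeg[4]->2; indeg[5]->1 | ready=[2] | order so far=[1, 3]
  pop 2: indeg[4]->1; indeg[5]->0 | ready=[5] | order so far=[1, 3, 2]
  pop 5: indeg[0]->1; indeg[4]->0 | ready=[4] | order so far=[1, 3, 2, 5]
  pop 4: indeg[0]->0 | ready=[0] | order so far=[1, 3, 2, 5, 4]
  pop 0: no out-edges | ready=[] | order so far=[1, 3, 2, 5, 4, 0]
  Result: [1, 3, 2, 5, 4, 0]

Answer: [1, 3, 2, 5, 4, 0]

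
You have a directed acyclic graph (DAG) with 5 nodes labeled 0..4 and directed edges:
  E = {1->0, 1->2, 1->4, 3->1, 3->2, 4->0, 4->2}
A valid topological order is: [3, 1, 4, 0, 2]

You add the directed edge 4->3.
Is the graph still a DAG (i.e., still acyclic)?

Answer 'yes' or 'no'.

Given toposort: [3, 1, 4, 0, 2]
Position of 4: index 2; position of 3: index 0
New edge 4->3: backward (u after v in old order)
Backward edge: old toposort is now invalid. Check if this creates a cycle.
Does 3 already reach 4? Reachable from 3: [0, 1, 2, 3, 4]. YES -> cycle!
Still a DAG? no

Answer: no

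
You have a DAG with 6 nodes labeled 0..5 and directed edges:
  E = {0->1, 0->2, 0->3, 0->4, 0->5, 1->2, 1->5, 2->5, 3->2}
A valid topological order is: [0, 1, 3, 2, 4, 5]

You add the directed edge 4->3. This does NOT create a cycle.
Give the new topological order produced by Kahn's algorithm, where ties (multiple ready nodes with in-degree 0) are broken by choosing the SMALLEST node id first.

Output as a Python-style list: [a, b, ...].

Answer: [0, 1, 4, 3, 2, 5]

Derivation:
Old toposort: [0, 1, 3, 2, 4, 5]
Added edge: 4->3
Position of 4 (4) > position of 3 (2). Must reorder: 4 must now come before 3.
Run Kahn's algorithm (break ties by smallest node id):
  initial in-degrees: [0, 1, 3, 2, 1, 3]
  ready (indeg=0): [0]
  pop 0: indeg[1]->0; indeg[2]->2; indeg[3]->1; indeg[4]->0; indeg[5]->2 | ready=[1, 4] | order so far=[0]
  pop 1: indeg[2]->1; indeg[5]->1 | ready=[4] | order so far=[0, 1]
  pop 4: indeg[3]->0 | ready=[3] | order so far=[0, 1, 4]
  pop 3: indeg[2]->0 | ready=[2] | order so far=[0, 1, 4, 3]
  pop 2: indeg[5]->0 | ready=[5] | order so far=[0, 1, 4, 3, 2]
  pop 5: no out-edges | ready=[] | order so far=[0, 1, 4, 3, 2, 5]
  Result: [0, 1, 4, 3, 2, 5]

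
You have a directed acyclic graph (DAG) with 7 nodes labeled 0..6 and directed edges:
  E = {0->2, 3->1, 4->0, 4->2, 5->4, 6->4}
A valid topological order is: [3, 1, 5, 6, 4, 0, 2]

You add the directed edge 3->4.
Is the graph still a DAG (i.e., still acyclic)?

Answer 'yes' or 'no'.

Given toposort: [3, 1, 5, 6, 4, 0, 2]
Position of 3: index 0; position of 4: index 4
New edge 3->4: forward
Forward edge: respects the existing order. Still a DAG, same toposort still valid.
Still a DAG? yes

Answer: yes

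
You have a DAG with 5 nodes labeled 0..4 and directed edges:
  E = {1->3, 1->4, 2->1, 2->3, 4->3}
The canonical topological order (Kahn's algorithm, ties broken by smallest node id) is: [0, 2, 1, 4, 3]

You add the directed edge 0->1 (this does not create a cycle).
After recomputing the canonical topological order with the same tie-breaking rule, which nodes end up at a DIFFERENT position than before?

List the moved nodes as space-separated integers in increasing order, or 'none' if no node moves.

Old toposort: [0, 2, 1, 4, 3]
Added edge 0->1
Recompute Kahn (smallest-id tiebreak):
  initial in-degrees: [0, 2, 0, 3, 1]
  ready (indeg=0): [0, 2]
  pop 0: indeg[1]->1 | ready=[2] | order so far=[0]
  pop 2: indeg[1]->0; indeg[3]->2 | ready=[1] | order so far=[0, 2]
  pop 1: indeg[3]->1; indeg[4]->0 | ready=[4] | order so far=[0, 2, 1]
  pop 4: indeg[3]->0 | ready=[3] | order so far=[0, 2, 1, 4]
  pop 3: no out-edges | ready=[] | order so far=[0, 2, 1, 4, 3]
New canonical toposort: [0, 2, 1, 4, 3]
Compare positions:
  Node 0: index 0 -> 0 (same)
  Node 1: index 2 -> 2 (same)
  Node 2: index 1 -> 1 (same)
  Node 3: index 4 -> 4 (same)
  Node 4: index 3 -> 3 (same)
Nodes that changed position: none

Answer: none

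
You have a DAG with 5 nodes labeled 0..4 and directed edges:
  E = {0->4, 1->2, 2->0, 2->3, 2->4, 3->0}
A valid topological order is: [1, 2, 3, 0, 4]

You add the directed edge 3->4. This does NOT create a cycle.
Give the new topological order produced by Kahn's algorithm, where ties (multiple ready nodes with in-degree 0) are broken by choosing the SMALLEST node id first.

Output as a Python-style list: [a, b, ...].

Old toposort: [1, 2, 3, 0, 4]
Added edge: 3->4
Position of 3 (2) < position of 4 (4). Old order still valid.
Run Kahn's algorithm (break ties by smallest node id):
  initial in-degrees: [2, 0, 1, 1, 3]
  ready (indeg=0): [1]
  pop 1: indeg[2]->0 | ready=[2] | order so far=[1]
  pop 2: indeg[0]->1; indeg[3]->0; indeg[4]->2 | ready=[3] | order so far=[1, 2]
  pop 3: indeg[0]->0; indeg[4]->1 | ready=[0] | order so far=[1, 2, 3]
  pop 0: indeg[4]->0 | ready=[4] | order so far=[1, 2, 3, 0]
  pop 4: no out-edges | ready=[] | order so far=[1, 2, 3, 0, 4]
  Result: [1, 2, 3, 0, 4]

Answer: [1, 2, 3, 0, 4]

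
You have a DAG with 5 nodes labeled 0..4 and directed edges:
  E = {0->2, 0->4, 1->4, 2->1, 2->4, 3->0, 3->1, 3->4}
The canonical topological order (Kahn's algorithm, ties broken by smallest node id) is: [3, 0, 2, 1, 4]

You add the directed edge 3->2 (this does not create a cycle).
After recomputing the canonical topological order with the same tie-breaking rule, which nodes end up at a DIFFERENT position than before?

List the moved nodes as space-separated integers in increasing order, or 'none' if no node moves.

Answer: none

Derivation:
Old toposort: [3, 0, 2, 1, 4]
Added edge 3->2
Recompute Kahn (smallest-id tiebreak):
  initial in-degrees: [1, 2, 2, 0, 4]
  ready (indeg=0): [3]
  pop 3: indeg[0]->0; indeg[1]->1; indeg[2]->1; indeg[4]->3 | ready=[0] | order so far=[3]
  pop 0: indeg[2]->0; indeg[4]->2 | ready=[2] | order so far=[3, 0]
  pop 2: indeg[1]->0; indeg[4]->1 | ready=[1] | order so far=[3, 0, 2]
  pop 1: indeg[4]->0 | ready=[4] | order so far=[3, 0, 2, 1]
  pop 4: no out-edges | ready=[] | order so far=[3, 0, 2, 1, 4]
New canonical toposort: [3, 0, 2, 1, 4]
Compare positions:
  Node 0: index 1 -> 1 (same)
  Node 1: index 3 -> 3 (same)
  Node 2: index 2 -> 2 (same)
  Node 3: index 0 -> 0 (same)
  Node 4: index 4 -> 4 (same)
Nodes that changed position: none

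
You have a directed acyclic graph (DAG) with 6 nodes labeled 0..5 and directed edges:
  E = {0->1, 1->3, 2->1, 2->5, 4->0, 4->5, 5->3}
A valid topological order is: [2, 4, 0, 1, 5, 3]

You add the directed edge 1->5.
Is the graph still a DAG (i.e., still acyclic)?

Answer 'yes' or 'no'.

Answer: yes

Derivation:
Given toposort: [2, 4, 0, 1, 5, 3]
Position of 1: index 3; position of 5: index 4
New edge 1->5: forward
Forward edge: respects the existing order. Still a DAG, same toposort still valid.
Still a DAG? yes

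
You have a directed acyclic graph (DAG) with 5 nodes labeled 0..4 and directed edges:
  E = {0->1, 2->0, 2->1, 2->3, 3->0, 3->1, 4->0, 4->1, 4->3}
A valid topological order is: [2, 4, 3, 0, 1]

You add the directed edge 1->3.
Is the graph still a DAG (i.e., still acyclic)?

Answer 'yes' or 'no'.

Given toposort: [2, 4, 3, 0, 1]
Position of 1: index 4; position of 3: index 2
New edge 1->3: backward (u after v in old order)
Backward edge: old toposort is now invalid. Check if this creates a cycle.
Does 3 already reach 1? Reachable from 3: [0, 1, 3]. YES -> cycle!
Still a DAG? no

Answer: no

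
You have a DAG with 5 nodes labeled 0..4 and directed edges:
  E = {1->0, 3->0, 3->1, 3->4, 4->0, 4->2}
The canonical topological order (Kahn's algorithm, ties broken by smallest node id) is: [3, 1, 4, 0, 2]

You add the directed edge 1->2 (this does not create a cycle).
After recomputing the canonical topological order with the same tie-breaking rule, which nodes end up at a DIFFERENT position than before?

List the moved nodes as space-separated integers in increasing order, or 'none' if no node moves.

Answer: none

Derivation:
Old toposort: [3, 1, 4, 0, 2]
Added edge 1->2
Recompute Kahn (smallest-id tiebreak):
  initial in-degrees: [3, 1, 2, 0, 1]
  ready (indeg=0): [3]
  pop 3: indeg[0]->2; indeg[1]->0; indeg[4]->0 | ready=[1, 4] | order so far=[3]
  pop 1: indeg[0]->1; indeg[2]->1 | ready=[4] | order so far=[3, 1]
  pop 4: indeg[0]->0; indeg[2]->0 | ready=[0, 2] | order so far=[3, 1, 4]
  pop 0: no out-edges | ready=[2] | order so far=[3, 1, 4, 0]
  pop 2: no out-edges | ready=[] | order so far=[3, 1, 4, 0, 2]
New canonical toposort: [3, 1, 4, 0, 2]
Compare positions:
  Node 0: index 3 -> 3 (same)
  Node 1: index 1 -> 1 (same)
  Node 2: index 4 -> 4 (same)
  Node 3: index 0 -> 0 (same)
  Node 4: index 2 -> 2 (same)
Nodes that changed position: none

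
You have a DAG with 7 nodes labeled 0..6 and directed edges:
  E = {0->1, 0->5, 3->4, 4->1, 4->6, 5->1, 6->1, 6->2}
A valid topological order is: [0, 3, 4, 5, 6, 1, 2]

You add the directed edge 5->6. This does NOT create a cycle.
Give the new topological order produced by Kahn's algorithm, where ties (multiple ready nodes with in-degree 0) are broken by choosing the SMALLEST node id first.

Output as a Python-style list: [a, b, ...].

Old toposort: [0, 3, 4, 5, 6, 1, 2]
Added edge: 5->6
Position of 5 (3) < position of 6 (4). Old order still valid.
Run Kahn's algorithm (break ties by smallest node id):
  initial in-degrees: [0, 4, 1, 0, 1, 1, 2]
  ready (indeg=0): [0, 3]
  pop 0: indeg[1]->3; indeg[5]->0 | ready=[3, 5] | order so far=[0]
  pop 3: indeg[4]->0 | ready=[4, 5] | order so far=[0, 3]
  pop 4: indeg[1]->2; indeg[6]->1 | ready=[5] | order so far=[0, 3, 4]
  pop 5: indeg[1]->1; indeg[6]->0 | ready=[6] | order so far=[0, 3, 4, 5]
  pop 6: indeg[1]->0; indeg[2]->0 | ready=[1, 2] | order so far=[0, 3, 4, 5, 6]
  pop 1: no out-edges | ready=[2] | order so far=[0, 3, 4, 5, 6, 1]
  pop 2: no out-edges | ready=[] | order so far=[0, 3, 4, 5, 6, 1, 2]
  Result: [0, 3, 4, 5, 6, 1, 2]

Answer: [0, 3, 4, 5, 6, 1, 2]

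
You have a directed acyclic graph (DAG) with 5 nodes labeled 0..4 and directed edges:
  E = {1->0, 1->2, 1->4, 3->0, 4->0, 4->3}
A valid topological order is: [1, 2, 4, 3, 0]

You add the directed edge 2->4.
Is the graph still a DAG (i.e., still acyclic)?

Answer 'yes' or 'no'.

Given toposort: [1, 2, 4, 3, 0]
Position of 2: index 1; position of 4: index 2
New edge 2->4: forward
Forward edge: respects the existing order. Still a DAG, same toposort still valid.
Still a DAG? yes

Answer: yes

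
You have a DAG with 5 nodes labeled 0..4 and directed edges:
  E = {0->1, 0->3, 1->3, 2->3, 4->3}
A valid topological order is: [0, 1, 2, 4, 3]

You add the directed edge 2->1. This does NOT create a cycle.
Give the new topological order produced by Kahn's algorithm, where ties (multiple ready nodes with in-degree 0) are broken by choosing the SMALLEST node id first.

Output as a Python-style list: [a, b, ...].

Old toposort: [0, 1, 2, 4, 3]
Added edge: 2->1
Position of 2 (2) > position of 1 (1). Must reorder: 2 must now come before 1.
Run Kahn's algorithm (break ties by smallest node id):
  initial in-degrees: [0, 2, 0, 4, 0]
  ready (indeg=0): [0, 2, 4]
  pop 0: indeg[1]->1; indeg[3]->3 | ready=[2, 4] | order so far=[0]
  pop 2: indeg[1]->0; indeg[3]->2 | ready=[1, 4] | order so far=[0, 2]
  pop 1: indeg[3]->1 | ready=[4] | order so far=[0, 2, 1]
  pop 4: indeg[3]->0 | ready=[3] | order so far=[0, 2, 1, 4]
  pop 3: no out-edges | ready=[] | order so far=[0, 2, 1, 4, 3]
  Result: [0, 2, 1, 4, 3]

Answer: [0, 2, 1, 4, 3]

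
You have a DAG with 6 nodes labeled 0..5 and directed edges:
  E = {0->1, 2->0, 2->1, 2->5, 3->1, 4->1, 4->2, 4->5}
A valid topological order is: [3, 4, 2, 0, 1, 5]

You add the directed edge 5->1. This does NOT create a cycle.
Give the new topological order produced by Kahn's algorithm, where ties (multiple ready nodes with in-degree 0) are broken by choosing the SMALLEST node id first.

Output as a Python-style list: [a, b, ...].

Answer: [3, 4, 2, 0, 5, 1]

Derivation:
Old toposort: [3, 4, 2, 0, 1, 5]
Added edge: 5->1
Position of 5 (5) > position of 1 (4). Must reorder: 5 must now come before 1.
Run Kahn's algorithm (break ties by smallest node id):
  initial in-degrees: [1, 5, 1, 0, 0, 2]
  ready (indeg=0): [3, 4]
  pop 3: indeg[1]->4 | ready=[4] | order so far=[3]
  pop 4: indeg[1]->3; indeg[2]->0; indeg[5]->1 | ready=[2] | order so far=[3, 4]
  pop 2: indeg[0]->0; indeg[1]->2; indeg[5]->0 | ready=[0, 5] | order so far=[3, 4, 2]
  pop 0: indeg[1]->1 | ready=[5] | order so far=[3, 4, 2, 0]
  pop 5: indeg[1]->0 | ready=[1] | order so far=[3, 4, 2, 0, 5]
  pop 1: no out-edges | ready=[] | order so far=[3, 4, 2, 0, 5, 1]
  Result: [3, 4, 2, 0, 5, 1]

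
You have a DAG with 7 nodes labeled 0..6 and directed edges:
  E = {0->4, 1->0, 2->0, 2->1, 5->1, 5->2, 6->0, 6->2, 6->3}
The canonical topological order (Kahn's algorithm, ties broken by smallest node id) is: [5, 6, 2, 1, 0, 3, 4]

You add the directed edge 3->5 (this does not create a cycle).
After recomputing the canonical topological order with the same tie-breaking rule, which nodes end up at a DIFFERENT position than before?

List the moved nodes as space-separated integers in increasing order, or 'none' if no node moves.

Old toposort: [5, 6, 2, 1, 0, 3, 4]
Added edge 3->5
Recompute Kahn (smallest-id tiebreak):
  initial in-degrees: [3, 2, 2, 1, 1, 1, 0]
  ready (indeg=0): [6]
  pop 6: indeg[0]->2; indeg[2]->1; indeg[3]->0 | ready=[3] | order so far=[6]
  pop 3: indeg[5]->0 | ready=[5] | order so far=[6, 3]
  pop 5: indeg[1]->1; indeg[2]->0 | ready=[2] | order so far=[6, 3, 5]
  pop 2: indeg[0]->1; indeg[1]->0 | ready=[1] | order so far=[6, 3, 5, 2]
  pop 1: indeg[0]->0 | ready=[0] | order so far=[6, 3, 5, 2, 1]
  pop 0: indeg[4]->0 | ready=[4] | order so far=[6, 3, 5, 2, 1, 0]
  pop 4: no out-edges | ready=[] | order so far=[6, 3, 5, 2, 1, 0, 4]
New canonical toposort: [6, 3, 5, 2, 1, 0, 4]
Compare positions:
  Node 0: index 4 -> 5 (moved)
  Node 1: index 3 -> 4 (moved)
  Node 2: index 2 -> 3 (moved)
  Node 3: index 5 -> 1 (moved)
  Node 4: index 6 -> 6 (same)
  Node 5: index 0 -> 2 (moved)
  Node 6: index 1 -> 0 (moved)
Nodes that changed position: 0 1 2 3 5 6

Answer: 0 1 2 3 5 6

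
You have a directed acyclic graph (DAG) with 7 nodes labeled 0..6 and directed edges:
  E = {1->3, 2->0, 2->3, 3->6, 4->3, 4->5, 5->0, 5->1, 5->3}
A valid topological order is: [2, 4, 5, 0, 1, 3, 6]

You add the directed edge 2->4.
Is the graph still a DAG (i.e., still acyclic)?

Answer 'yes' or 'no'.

Answer: yes

Derivation:
Given toposort: [2, 4, 5, 0, 1, 3, 6]
Position of 2: index 0; position of 4: index 1
New edge 2->4: forward
Forward edge: respects the existing order. Still a DAG, same toposort still valid.
Still a DAG? yes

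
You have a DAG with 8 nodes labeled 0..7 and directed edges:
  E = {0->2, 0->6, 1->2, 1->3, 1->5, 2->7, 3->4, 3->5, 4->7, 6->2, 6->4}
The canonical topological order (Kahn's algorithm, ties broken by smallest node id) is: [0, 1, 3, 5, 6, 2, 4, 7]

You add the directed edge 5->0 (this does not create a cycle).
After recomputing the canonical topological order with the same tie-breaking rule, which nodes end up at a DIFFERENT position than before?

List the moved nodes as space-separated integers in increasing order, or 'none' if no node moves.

Answer: 0 1 3 5

Derivation:
Old toposort: [0, 1, 3, 5, 6, 2, 4, 7]
Added edge 5->0
Recompute Kahn (smallest-id tiebreak):
  initial in-degrees: [1, 0, 3, 1, 2, 2, 1, 2]
  ready (indeg=0): [1]
  pop 1: indeg[2]->2; indeg[3]->0; indeg[5]->1 | ready=[3] | order so far=[1]
  pop 3: indeg[4]->1; indeg[5]->0 | ready=[5] | order so far=[1, 3]
  pop 5: indeg[0]->0 | ready=[0] | order so far=[1, 3, 5]
  pop 0: indeg[2]->1; indeg[6]->0 | ready=[6] | order so far=[1, 3, 5, 0]
  pop 6: indeg[2]->0; indeg[4]->0 | ready=[2, 4] | order so far=[1, 3, 5, 0, 6]
  pop 2: indeg[7]->1 | ready=[4] | order so far=[1, 3, 5, 0, 6, 2]
  pop 4: indeg[7]->0 | ready=[7] | order so far=[1, 3, 5, 0, 6, 2, 4]
  pop 7: no out-edges | ready=[] | order so far=[1, 3, 5, 0, 6, 2, 4, 7]
New canonical toposort: [1, 3, 5, 0, 6, 2, 4, 7]
Compare positions:
  Node 0: index 0 -> 3 (moved)
  Node 1: index 1 -> 0 (moved)
  Node 2: index 5 -> 5 (same)
  Node 3: index 2 -> 1 (moved)
  Node 4: index 6 -> 6 (same)
  Node 5: index 3 -> 2 (moved)
  Node 6: index 4 -> 4 (same)
  Node 7: index 7 -> 7 (same)
Nodes that changed position: 0 1 3 5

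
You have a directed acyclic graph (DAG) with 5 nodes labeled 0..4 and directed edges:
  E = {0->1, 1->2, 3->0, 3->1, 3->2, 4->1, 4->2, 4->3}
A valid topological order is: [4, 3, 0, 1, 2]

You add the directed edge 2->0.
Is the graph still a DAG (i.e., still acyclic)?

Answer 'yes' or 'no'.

Answer: no

Derivation:
Given toposort: [4, 3, 0, 1, 2]
Position of 2: index 4; position of 0: index 2
New edge 2->0: backward (u after v in old order)
Backward edge: old toposort is now invalid. Check if this creates a cycle.
Does 0 already reach 2? Reachable from 0: [0, 1, 2]. YES -> cycle!
Still a DAG? no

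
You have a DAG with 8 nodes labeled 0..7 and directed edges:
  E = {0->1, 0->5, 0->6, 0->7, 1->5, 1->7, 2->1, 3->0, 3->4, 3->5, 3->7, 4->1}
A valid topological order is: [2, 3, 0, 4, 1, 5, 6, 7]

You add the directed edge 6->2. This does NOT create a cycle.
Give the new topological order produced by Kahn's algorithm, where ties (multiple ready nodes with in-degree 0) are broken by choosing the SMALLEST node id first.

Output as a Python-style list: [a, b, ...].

Old toposort: [2, 3, 0, 4, 1, 5, 6, 7]
Added edge: 6->2
Position of 6 (6) > position of 2 (0). Must reorder: 6 must now come before 2.
Run Kahn's algorithm (break ties by smallest node id):
  initial in-degrees: [1, 3, 1, 0, 1, 3, 1, 3]
  ready (indeg=0): [3]
  pop 3: indeg[0]->0; indeg[4]->0; indeg[5]->2; indeg[7]->2 | ready=[0, 4] | order so far=[3]
  pop 0: indeg[1]->2; indeg[5]->1; indeg[6]->0; indeg[7]->1 | ready=[4, 6] | order so far=[3, 0]
  pop 4: indeg[1]->1 | ready=[6] | order so far=[3, 0, 4]
  pop 6: indeg[2]->0 | ready=[2] | order so far=[3, 0, 4, 6]
  pop 2: indeg[1]->0 | ready=[1] | order so far=[3, 0, 4, 6, 2]
  pop 1: indeg[5]->0; indeg[7]->0 | ready=[5, 7] | order so far=[3, 0, 4, 6, 2, 1]
  pop 5: no out-edges | ready=[7] | order so far=[3, 0, 4, 6, 2, 1, 5]
  pop 7: no out-edges | ready=[] | order so far=[3, 0, 4, 6, 2, 1, 5, 7]
  Result: [3, 0, 4, 6, 2, 1, 5, 7]

Answer: [3, 0, 4, 6, 2, 1, 5, 7]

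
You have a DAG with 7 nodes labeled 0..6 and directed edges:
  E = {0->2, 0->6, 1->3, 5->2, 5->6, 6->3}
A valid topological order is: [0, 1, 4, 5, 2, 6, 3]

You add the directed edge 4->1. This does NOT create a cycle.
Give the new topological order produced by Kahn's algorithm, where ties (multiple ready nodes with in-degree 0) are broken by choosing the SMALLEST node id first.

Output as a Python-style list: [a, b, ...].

Answer: [0, 4, 1, 5, 2, 6, 3]

Derivation:
Old toposort: [0, 1, 4, 5, 2, 6, 3]
Added edge: 4->1
Position of 4 (2) > position of 1 (1). Must reorder: 4 must now come before 1.
Run Kahn's algorithm (break ties by smallest node id):
  initial in-degrees: [0, 1, 2, 2, 0, 0, 2]
  ready (indeg=0): [0, 4, 5]
  pop 0: indeg[2]->1; indeg[6]->1 | ready=[4, 5] | order so far=[0]
  pop 4: indeg[1]->0 | ready=[1, 5] | order so far=[0, 4]
  pop 1: indeg[3]->1 | ready=[5] | order so far=[0, 4, 1]
  pop 5: indeg[2]->0; indeg[6]->0 | ready=[2, 6] | order so far=[0, 4, 1, 5]
  pop 2: no out-edges | ready=[6] | order so far=[0, 4, 1, 5, 2]
  pop 6: indeg[3]->0 | ready=[3] | order so far=[0, 4, 1, 5, 2, 6]
  pop 3: no out-edges | ready=[] | order so far=[0, 4, 1, 5, 2, 6, 3]
  Result: [0, 4, 1, 5, 2, 6, 3]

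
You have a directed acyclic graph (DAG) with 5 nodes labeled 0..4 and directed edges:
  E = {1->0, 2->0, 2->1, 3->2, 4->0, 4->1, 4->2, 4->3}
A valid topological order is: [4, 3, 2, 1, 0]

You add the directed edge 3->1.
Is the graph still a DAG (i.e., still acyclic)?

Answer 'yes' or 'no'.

Given toposort: [4, 3, 2, 1, 0]
Position of 3: index 1; position of 1: index 3
New edge 3->1: forward
Forward edge: respects the existing order. Still a DAG, same toposort still valid.
Still a DAG? yes

Answer: yes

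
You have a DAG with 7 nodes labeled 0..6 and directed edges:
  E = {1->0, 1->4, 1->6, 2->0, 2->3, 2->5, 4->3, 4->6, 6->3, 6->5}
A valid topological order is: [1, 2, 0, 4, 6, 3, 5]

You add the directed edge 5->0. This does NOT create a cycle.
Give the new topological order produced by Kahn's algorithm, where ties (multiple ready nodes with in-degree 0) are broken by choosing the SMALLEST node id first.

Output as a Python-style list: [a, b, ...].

Old toposort: [1, 2, 0, 4, 6, 3, 5]
Added edge: 5->0
Position of 5 (6) > position of 0 (2). Must reorder: 5 must now come before 0.
Run Kahn's algorithm (break ties by smallest node id):
  initial in-degrees: [3, 0, 0, 3, 1, 2, 2]
  ready (indeg=0): [1, 2]
  pop 1: indeg[0]->2; indeg[4]->0; indeg[6]->1 | ready=[2, 4] | order so far=[1]
  pop 2: indeg[0]->1; indeg[3]->2; indeg[5]->1 | ready=[4] | order so far=[1, 2]
  pop 4: indeg[3]->1; indeg[6]->0 | ready=[6] | order so far=[1, 2, 4]
  pop 6: indeg[3]->0; indeg[5]->0 | ready=[3, 5] | order so far=[1, 2, 4, 6]
  pop 3: no out-edges | ready=[5] | order so far=[1, 2, 4, 6, 3]
  pop 5: indeg[0]->0 | ready=[0] | order so far=[1, 2, 4, 6, 3, 5]
  pop 0: no out-edges | ready=[] | order so far=[1, 2, 4, 6, 3, 5, 0]
  Result: [1, 2, 4, 6, 3, 5, 0]

Answer: [1, 2, 4, 6, 3, 5, 0]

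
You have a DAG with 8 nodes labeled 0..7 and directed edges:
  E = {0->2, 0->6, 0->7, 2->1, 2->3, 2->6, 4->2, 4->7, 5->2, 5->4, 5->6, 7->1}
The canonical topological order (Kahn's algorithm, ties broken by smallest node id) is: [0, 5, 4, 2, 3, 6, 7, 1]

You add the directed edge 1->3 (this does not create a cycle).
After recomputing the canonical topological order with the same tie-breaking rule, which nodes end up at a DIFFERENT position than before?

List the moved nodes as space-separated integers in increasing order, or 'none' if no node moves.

Answer: 1 3 6 7

Derivation:
Old toposort: [0, 5, 4, 2, 3, 6, 7, 1]
Added edge 1->3
Recompute Kahn (smallest-id tiebreak):
  initial in-degrees: [0, 2, 3, 2, 1, 0, 3, 2]
  ready (indeg=0): [0, 5]
  pop 0: indeg[2]->2; indeg[6]->2; indeg[7]->1 | ready=[5] | order so far=[0]
  pop 5: indeg[2]->1; indeg[4]->0; indeg[6]->1 | ready=[4] | order so far=[0, 5]
  pop 4: indeg[2]->0; indeg[7]->0 | ready=[2, 7] | order so far=[0, 5, 4]
  pop 2: indeg[1]->1; indeg[3]->1; indeg[6]->0 | ready=[6, 7] | order so far=[0, 5, 4, 2]
  pop 6: no out-edges | ready=[7] | order so far=[0, 5, 4, 2, 6]
  pop 7: indeg[1]->0 | ready=[1] | order so far=[0, 5, 4, 2, 6, 7]
  pop 1: indeg[3]->0 | ready=[3] | order so far=[0, 5, 4, 2, 6, 7, 1]
  pop 3: no out-edges | ready=[] | order so far=[0, 5, 4, 2, 6, 7, 1, 3]
New canonical toposort: [0, 5, 4, 2, 6, 7, 1, 3]
Compare positions:
  Node 0: index 0 -> 0 (same)
  Node 1: index 7 -> 6 (moved)
  Node 2: index 3 -> 3 (same)
  Node 3: index 4 -> 7 (moved)
  Node 4: index 2 -> 2 (same)
  Node 5: index 1 -> 1 (same)
  Node 6: index 5 -> 4 (moved)
  Node 7: index 6 -> 5 (moved)
Nodes that changed position: 1 3 6 7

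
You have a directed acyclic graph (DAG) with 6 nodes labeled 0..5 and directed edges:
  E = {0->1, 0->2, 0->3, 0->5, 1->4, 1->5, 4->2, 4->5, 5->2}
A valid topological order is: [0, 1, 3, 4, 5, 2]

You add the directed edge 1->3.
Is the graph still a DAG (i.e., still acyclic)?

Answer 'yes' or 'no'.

Answer: yes

Derivation:
Given toposort: [0, 1, 3, 4, 5, 2]
Position of 1: index 1; position of 3: index 2
New edge 1->3: forward
Forward edge: respects the existing order. Still a DAG, same toposort still valid.
Still a DAG? yes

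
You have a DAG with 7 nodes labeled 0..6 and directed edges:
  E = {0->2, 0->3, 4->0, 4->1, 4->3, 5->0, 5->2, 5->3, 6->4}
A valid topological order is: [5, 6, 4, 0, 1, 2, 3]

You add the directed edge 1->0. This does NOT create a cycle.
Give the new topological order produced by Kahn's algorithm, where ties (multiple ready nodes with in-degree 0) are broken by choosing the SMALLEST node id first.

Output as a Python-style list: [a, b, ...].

Old toposort: [5, 6, 4, 0, 1, 2, 3]
Added edge: 1->0
Position of 1 (4) > position of 0 (3). Must reorder: 1 must now come before 0.
Run Kahn's algorithm (break ties by smallest node id):
  initial in-degrees: [3, 1, 2, 3, 1, 0, 0]
  ready (indeg=0): [5, 6]
  pop 5: indeg[0]->2; indeg[2]->1; indeg[3]->2 | ready=[6] | order so far=[5]
  pop 6: indeg[4]->0 | ready=[4] | order so far=[5, 6]
  pop 4: indeg[0]->1; indeg[1]->0; indeg[3]->1 | ready=[1] | order so far=[5, 6, 4]
  pop 1: indeg[0]->0 | ready=[0] | order so far=[5, 6, 4, 1]
  pop 0: indeg[2]->0; indeg[3]->0 | ready=[2, 3] | order so far=[5, 6, 4, 1, 0]
  pop 2: no out-edges | ready=[3] | order so far=[5, 6, 4, 1, 0, 2]
  pop 3: no out-edges | ready=[] | order so far=[5, 6, 4, 1, 0, 2, 3]
  Result: [5, 6, 4, 1, 0, 2, 3]

Answer: [5, 6, 4, 1, 0, 2, 3]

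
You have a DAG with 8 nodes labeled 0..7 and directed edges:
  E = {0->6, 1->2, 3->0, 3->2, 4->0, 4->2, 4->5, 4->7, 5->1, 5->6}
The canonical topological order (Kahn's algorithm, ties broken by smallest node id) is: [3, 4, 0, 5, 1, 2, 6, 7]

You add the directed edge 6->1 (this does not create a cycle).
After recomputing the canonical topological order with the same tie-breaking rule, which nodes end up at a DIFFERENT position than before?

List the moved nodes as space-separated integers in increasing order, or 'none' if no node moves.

Old toposort: [3, 4, 0, 5, 1, 2, 6, 7]
Added edge 6->1
Recompute Kahn (smallest-id tiebreak):
  initial in-degrees: [2, 2, 3, 0, 0, 1, 2, 1]
  ready (indeg=0): [3, 4]
  pop 3: indeg[0]->1; indeg[2]->2 | ready=[4] | order so far=[3]
  pop 4: indeg[0]->0; indeg[2]->1; indeg[5]->0; indeg[7]->0 | ready=[0, 5, 7] | order so far=[3, 4]
  pop 0: indeg[6]->1 | ready=[5, 7] | order so far=[3, 4, 0]
  pop 5: indeg[1]->1; indeg[6]->0 | ready=[6, 7] | order so far=[3, 4, 0, 5]
  pop 6: indeg[1]->0 | ready=[1, 7] | order so far=[3, 4, 0, 5, 6]
  pop 1: indeg[2]->0 | ready=[2, 7] | order so far=[3, 4, 0, 5, 6, 1]
  pop 2: no out-edges | ready=[7] | order so far=[3, 4, 0, 5, 6, 1, 2]
  pop 7: no out-edges | ready=[] | order so far=[3, 4, 0, 5, 6, 1, 2, 7]
New canonical toposort: [3, 4, 0, 5, 6, 1, 2, 7]
Compare positions:
  Node 0: index 2 -> 2 (same)
  Node 1: index 4 -> 5 (moved)
  Node 2: index 5 -> 6 (moved)
  Node 3: index 0 -> 0 (same)
  Node 4: index 1 -> 1 (same)
  Node 5: index 3 -> 3 (same)
  Node 6: index 6 -> 4 (moved)
  Node 7: index 7 -> 7 (same)
Nodes that changed position: 1 2 6

Answer: 1 2 6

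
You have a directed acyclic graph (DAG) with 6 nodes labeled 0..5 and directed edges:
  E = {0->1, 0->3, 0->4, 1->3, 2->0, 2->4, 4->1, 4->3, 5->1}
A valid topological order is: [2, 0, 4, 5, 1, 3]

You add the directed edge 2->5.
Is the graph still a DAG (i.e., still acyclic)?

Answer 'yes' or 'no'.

Given toposort: [2, 0, 4, 5, 1, 3]
Position of 2: index 0; position of 5: index 3
New edge 2->5: forward
Forward edge: respects the existing order. Still a DAG, same toposort still valid.
Still a DAG? yes

Answer: yes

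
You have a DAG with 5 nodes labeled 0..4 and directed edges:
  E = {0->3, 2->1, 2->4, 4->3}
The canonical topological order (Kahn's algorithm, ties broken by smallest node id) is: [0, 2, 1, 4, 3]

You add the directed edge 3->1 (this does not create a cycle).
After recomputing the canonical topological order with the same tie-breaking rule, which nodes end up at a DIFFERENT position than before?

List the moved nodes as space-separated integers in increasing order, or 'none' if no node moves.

Answer: 1 3 4

Derivation:
Old toposort: [0, 2, 1, 4, 3]
Added edge 3->1
Recompute Kahn (smallest-id tiebreak):
  initial in-degrees: [0, 2, 0, 2, 1]
  ready (indeg=0): [0, 2]
  pop 0: indeg[3]->1 | ready=[2] | order so far=[0]
  pop 2: indeg[1]->1; indeg[4]->0 | ready=[4] | order so far=[0, 2]
  pop 4: indeg[3]->0 | ready=[3] | order so far=[0, 2, 4]
  pop 3: indeg[1]->0 | ready=[1] | order so far=[0, 2, 4, 3]
  pop 1: no out-edges | ready=[] | order so far=[0, 2, 4, 3, 1]
New canonical toposort: [0, 2, 4, 3, 1]
Compare positions:
  Node 0: index 0 -> 0 (same)
  Node 1: index 2 -> 4 (moved)
  Node 2: index 1 -> 1 (same)
  Node 3: index 4 -> 3 (moved)
  Node 4: index 3 -> 2 (moved)
Nodes that changed position: 1 3 4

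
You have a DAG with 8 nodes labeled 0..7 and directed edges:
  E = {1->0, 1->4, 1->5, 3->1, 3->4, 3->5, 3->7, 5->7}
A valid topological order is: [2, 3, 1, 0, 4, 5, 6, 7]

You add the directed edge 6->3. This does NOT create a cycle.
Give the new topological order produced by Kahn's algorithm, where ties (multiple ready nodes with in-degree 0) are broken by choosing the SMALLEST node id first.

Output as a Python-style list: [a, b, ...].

Old toposort: [2, 3, 1, 0, 4, 5, 6, 7]
Added edge: 6->3
Position of 6 (6) > position of 3 (1). Must reorder: 6 must now come before 3.
Run Kahn's algorithm (break ties by smallest node id):
  initial in-degrees: [1, 1, 0, 1, 2, 2, 0, 2]
  ready (indeg=0): [2, 6]
  pop 2: no out-edges | ready=[6] | order so far=[2]
  pop 6: indeg[3]->0 | ready=[3] | order so far=[2, 6]
  pop 3: indeg[1]->0; indeg[4]->1; indeg[5]->1; indeg[7]->1 | ready=[1] | order so far=[2, 6, 3]
  pop 1: indeg[0]->0; indeg[4]->0; indeg[5]->0 | ready=[0, 4, 5] | order so far=[2, 6, 3, 1]
  pop 0: no out-edges | ready=[4, 5] | order so far=[2, 6, 3, 1, 0]
  pop 4: no out-edges | ready=[5] | order so far=[2, 6, 3, 1, 0, 4]
  pop 5: indeg[7]->0 | ready=[7] | order so far=[2, 6, 3, 1, 0, 4, 5]
  pop 7: no out-edges | ready=[] | order so far=[2, 6, 3, 1, 0, 4, 5, 7]
  Result: [2, 6, 3, 1, 0, 4, 5, 7]

Answer: [2, 6, 3, 1, 0, 4, 5, 7]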